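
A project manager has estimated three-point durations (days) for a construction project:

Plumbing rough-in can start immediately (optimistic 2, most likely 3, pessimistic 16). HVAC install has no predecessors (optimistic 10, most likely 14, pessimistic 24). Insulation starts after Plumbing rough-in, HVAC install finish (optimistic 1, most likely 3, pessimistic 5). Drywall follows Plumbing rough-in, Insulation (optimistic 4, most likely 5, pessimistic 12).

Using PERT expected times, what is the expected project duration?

te_Plumbing rough-in = (2 + 4·3 + 16)/6 = 30/6 = 5
te_HVAC install = (10 + 4·14 + 24)/6 = 90/6 = 15
te_Insulation = (1 + 4·3 + 5)/6 = 18/6 = 3
te_Drywall = (4 + 4·5 + 12)/6 = 36/6 = 6

Forward pass:
ES_Plumbing rough-in = 0; EF_Plumbing rough-in = 5
ES_HVAC install = 0; EF_HVAC install = 15
ES_Insulation = max(EF_Plumbing rough-in=5, EF_HVAC install=15) = 15; EF_Insulation = 15+3 = 18
ES_Drywall = max(EF_Plumbing rough-in=5, EF_Insulation=18) = 18; EF_Drywall = 18+6 = 24
Expected project duration μ = 24 days. Critical path: HVAC install → Insulation → Drywall.

24 days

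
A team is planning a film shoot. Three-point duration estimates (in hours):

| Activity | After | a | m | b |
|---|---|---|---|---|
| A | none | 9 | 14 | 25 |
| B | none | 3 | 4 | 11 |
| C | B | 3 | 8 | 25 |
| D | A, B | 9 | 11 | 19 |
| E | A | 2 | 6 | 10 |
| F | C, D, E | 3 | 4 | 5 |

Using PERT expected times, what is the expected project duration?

te_A = (9 + 4·14 + 25)/6 = 90/6 = 15
te_B = (3 + 4·4 + 11)/6 = 30/6 = 5
te_C = (3 + 4·8 + 25)/6 = 60/6 = 10
te_D = (9 + 4·11 + 19)/6 = 72/6 = 12
te_E = (2 + 4·6 + 10)/6 = 36/6 = 6
te_F = (3 + 4·4 + 5)/6 = 24/6 = 4

Forward pass:
ES_A = 0; EF_A = 15
ES_B = 0; EF_B = 5
ES_C = 5; EF_C = 5+10 = 15
ES_D = max(EF_A=15, EF_B=5) = 15; EF_D = 15+12 = 27
ES_E = 15; EF_E = 15+6 = 21
ES_F = max(EF_C=15, EF_D=27, EF_E=21) = 27; EF_F = 27+4 = 31
Expected project duration μ = 31 hours. Critical path: A → D → F.

31 hours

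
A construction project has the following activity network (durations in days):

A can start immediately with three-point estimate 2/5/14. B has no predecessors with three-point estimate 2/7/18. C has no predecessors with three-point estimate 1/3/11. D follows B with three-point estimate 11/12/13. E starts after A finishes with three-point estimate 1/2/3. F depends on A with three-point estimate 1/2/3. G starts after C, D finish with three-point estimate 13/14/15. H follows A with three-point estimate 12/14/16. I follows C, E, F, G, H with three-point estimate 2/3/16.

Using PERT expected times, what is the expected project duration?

39 days

te_A = (2 + 4·5 + 14)/6 = 36/6 = 6
te_B = (2 + 4·7 + 18)/6 = 48/6 = 8
te_C = (1 + 4·3 + 11)/6 = 24/6 = 4
te_D = (11 + 4·12 + 13)/6 = 72/6 = 12
te_E = (1 + 4·2 + 3)/6 = 12/6 = 2
te_F = (1 + 4·2 + 3)/6 = 12/6 = 2
te_G = (13 + 4·14 + 15)/6 = 84/6 = 14
te_H = (12 + 4·14 + 16)/6 = 84/6 = 14
te_I = (2 + 4·3 + 16)/6 = 30/6 = 5

Forward pass:
ES_A = 0; EF_A = 6
ES_B = 0; EF_B = 8
ES_C = 0; EF_C = 4
ES_D = 8; EF_D = 8+12 = 20
ES_E = 6; EF_E = 6+2 = 8
ES_F = 6; EF_F = 6+2 = 8
ES_G = max(EF_C=4, EF_D=20) = 20; EF_G = 20+14 = 34
ES_H = 6; EF_H = 6+14 = 20
ES_I = max(EF_C=4, EF_E=8, EF_F=8, EF_G=34, EF_H=20) = 34; EF_I = 34+5 = 39
Expected project duration μ = 39 days. Critical path: B → D → G → I.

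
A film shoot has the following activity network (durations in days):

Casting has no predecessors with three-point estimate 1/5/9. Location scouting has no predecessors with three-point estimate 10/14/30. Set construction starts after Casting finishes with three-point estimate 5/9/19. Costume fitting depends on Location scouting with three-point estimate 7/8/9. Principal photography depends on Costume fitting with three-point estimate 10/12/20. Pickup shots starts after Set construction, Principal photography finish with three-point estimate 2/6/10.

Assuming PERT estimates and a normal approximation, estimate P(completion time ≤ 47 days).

0.843

te_Casting = (1 + 4·5 + 9)/6 = 30/6 = 5; σ²_Casting = ((9−1)/6)² = 1.778
te_Location scouting = (10 + 4·14 + 30)/6 = 96/6 = 16; σ²_Location scouting = ((30−10)/6)² = 11.111
te_Set construction = (5 + 4·9 + 19)/6 = 60/6 = 10; σ²_Set construction = ((19−5)/6)² = 5.444
te_Costume fitting = (7 + 4·8 + 9)/6 = 48/6 = 8; σ²_Costume fitting = ((9−7)/6)² = 0.111
te_Principal photography = (10 + 4·12 + 20)/6 = 78/6 = 13; σ²_Principal photography = ((20−10)/6)² = 2.778
te_Pickup shots = (2 + 4·6 + 10)/6 = 36/6 = 6; σ²_Pickup shots = ((10−2)/6)² = 1.778

Forward pass:
ES_Casting = 0; EF_Casting = 5
ES_Location scouting = 0; EF_Location scouting = 16
ES_Set construction = 5; EF_Set construction = 5+10 = 15
ES_Costume fitting = 16; EF_Costume fitting = 16+8 = 24
ES_Principal photography = 24; EF_Principal photography = 24+13 = 37
ES_Pickup shots = max(EF_Set construction=15, EF_Principal photography=37) = 37; EF_Pickup shots = 37+6 = 43
Expected project duration μ = 43 days. Critical path: Location scouting → Costume fitting → Principal photography → Pickup shots.

Variance along critical path = 11.111 + 0.111 + 2.778 + 1.778 = 15.778; σ = √15.778 = 3.972 days.
Z = (47 − 43) / 3.972 = 1.007
P(T ≤ 47) = Φ(1.007) ≈ 0.843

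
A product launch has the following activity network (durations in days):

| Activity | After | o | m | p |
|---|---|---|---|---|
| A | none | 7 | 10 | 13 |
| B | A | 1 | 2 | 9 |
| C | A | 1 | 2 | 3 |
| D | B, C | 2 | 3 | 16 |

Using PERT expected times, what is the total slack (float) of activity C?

te_A = (7 + 4·10 + 13)/6 = 60/6 = 10
te_B = (1 + 4·2 + 9)/6 = 18/6 = 3
te_C = (1 + 4·2 + 3)/6 = 12/6 = 2
te_D = (2 + 4·3 + 16)/6 = 30/6 = 5

Forward pass:
ES_A = 0; EF_A = 10
ES_B = 10; EF_B = 10+3 = 13
ES_C = 10; EF_C = 10+2 = 12
ES_D = max(EF_B=13, EF_C=12) = 13; EF_D = 13+5 = 18
Expected project duration μ = 18 days. Critical path: A → B → D.

Backward pass:
LF_D = 18; LS_D = 18−5 = 13
LF_C = LS_D = 13; LS_C = 13−2 = 11
LF_B = LS_D = 13; LS_B = 13−3 = 10
LF_A = min(LS_B=10, LS_C=11) = 10; LS_A = 10−10 = 0
Slack_C = LS_C − ES_C = 11 − 10 = 1

1 days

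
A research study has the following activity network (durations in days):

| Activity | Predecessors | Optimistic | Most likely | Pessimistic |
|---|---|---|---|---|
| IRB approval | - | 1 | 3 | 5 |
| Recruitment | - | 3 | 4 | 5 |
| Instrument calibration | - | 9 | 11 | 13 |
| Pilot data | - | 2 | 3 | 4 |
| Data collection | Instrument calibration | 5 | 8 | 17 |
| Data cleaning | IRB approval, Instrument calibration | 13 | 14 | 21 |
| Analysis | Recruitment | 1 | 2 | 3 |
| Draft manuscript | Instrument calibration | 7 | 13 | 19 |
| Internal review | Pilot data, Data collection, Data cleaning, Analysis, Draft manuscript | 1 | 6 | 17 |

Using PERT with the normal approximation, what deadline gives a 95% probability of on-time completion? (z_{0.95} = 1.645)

te_IRB approval = (1 + 4·3 + 5)/6 = 18/6 = 3; σ²_IRB approval = ((5−1)/6)² = 0.444
te_Recruitment = (3 + 4·4 + 5)/6 = 24/6 = 4; σ²_Recruitment = ((5−3)/6)² = 0.111
te_Instrument calibration = (9 + 4·11 + 13)/6 = 66/6 = 11; σ²_Instrument calibration = ((13−9)/6)² = 0.444
te_Pilot data = (2 + 4·3 + 4)/6 = 18/6 = 3; σ²_Pilot data = ((4−2)/6)² = 0.111
te_Data collection = (5 + 4·8 + 17)/6 = 54/6 = 9; σ²_Data collection = ((17−5)/6)² = 4.000
te_Data cleaning = (13 + 4·14 + 21)/6 = 90/6 = 15; σ²_Data cleaning = ((21−13)/6)² = 1.778
te_Analysis = (1 + 4·2 + 3)/6 = 12/6 = 2; σ²_Analysis = ((3−1)/6)² = 0.111
te_Draft manuscript = (7 + 4·13 + 19)/6 = 78/6 = 13; σ²_Draft manuscript = ((19−7)/6)² = 4.000
te_Internal review = (1 + 4·6 + 17)/6 = 42/6 = 7; σ²_Internal review = ((17−1)/6)² = 7.111

Forward pass:
ES_IRB approval = 0; EF_IRB approval = 3
ES_Recruitment = 0; EF_Recruitment = 4
ES_Instrument calibration = 0; EF_Instrument calibration = 11
ES_Pilot data = 0; EF_Pilot data = 3
ES_Data collection = 11; EF_Data collection = 11+9 = 20
ES_Data cleaning = max(EF_IRB approval=3, EF_Instrument calibration=11) = 11; EF_Data cleaning = 11+15 = 26
ES_Analysis = 4; EF_Analysis = 4+2 = 6
ES_Draft manuscript = 11; EF_Draft manuscript = 11+13 = 24
ES_Internal review = max(EF_Pilot data=3, EF_Data collection=20, EF_Data cleaning=26, EF_Analysis=6, EF_Draft manuscript=24) = 26; EF_Internal review = 26+7 = 33
Expected project duration μ = 33 days. Critical path: Instrument calibration → Data cleaning → Internal review.

Variance along critical path = 0.444 + 1.778 + 7.111 = 9.333; σ = 3.055 days.
D = μ + z·σ = 33 + 1.645·3.055 = 38.0 days

38.0 days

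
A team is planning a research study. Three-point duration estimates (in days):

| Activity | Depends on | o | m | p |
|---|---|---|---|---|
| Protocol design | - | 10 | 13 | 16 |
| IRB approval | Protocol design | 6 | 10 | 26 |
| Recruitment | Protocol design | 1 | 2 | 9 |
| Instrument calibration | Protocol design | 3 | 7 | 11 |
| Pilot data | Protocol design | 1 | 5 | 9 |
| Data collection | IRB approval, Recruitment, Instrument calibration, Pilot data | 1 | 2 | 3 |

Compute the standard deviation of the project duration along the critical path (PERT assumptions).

te_Protocol design = (10 + 4·13 + 16)/6 = 78/6 = 13; σ²_Protocol design = ((16−10)/6)² = 1.000
te_IRB approval = (6 + 4·10 + 26)/6 = 72/6 = 12; σ²_IRB approval = ((26−6)/6)² = 11.111
te_Recruitment = (1 + 4·2 + 9)/6 = 18/6 = 3; σ²_Recruitment = ((9−1)/6)² = 1.778
te_Instrument calibration = (3 + 4·7 + 11)/6 = 42/6 = 7; σ²_Instrument calibration = ((11−3)/6)² = 1.778
te_Pilot data = (1 + 4·5 + 9)/6 = 30/6 = 5; σ²_Pilot data = ((9−1)/6)² = 1.778
te_Data collection = (1 + 4·2 + 3)/6 = 12/6 = 2; σ²_Data collection = ((3−1)/6)² = 0.111

Forward pass:
ES_Protocol design = 0; EF_Protocol design = 13
ES_IRB approval = 13; EF_IRB approval = 13+12 = 25
ES_Recruitment = 13; EF_Recruitment = 13+3 = 16
ES_Instrument calibration = 13; EF_Instrument calibration = 13+7 = 20
ES_Pilot data = 13; EF_Pilot data = 13+5 = 18
ES_Data collection = max(EF_IRB approval=25, EF_Recruitment=16, EF_Instrument calibration=20, EF_Pilot data=18) = 25; EF_Data collection = 25+2 = 27
Expected project duration μ = 27 days. Critical path: Protocol design → IRB approval → Data collection.

Variance along critical path = 1.000 + 11.111 + 0.111 = 12.222
σ = √12.222 = 3.496 days

3.50 days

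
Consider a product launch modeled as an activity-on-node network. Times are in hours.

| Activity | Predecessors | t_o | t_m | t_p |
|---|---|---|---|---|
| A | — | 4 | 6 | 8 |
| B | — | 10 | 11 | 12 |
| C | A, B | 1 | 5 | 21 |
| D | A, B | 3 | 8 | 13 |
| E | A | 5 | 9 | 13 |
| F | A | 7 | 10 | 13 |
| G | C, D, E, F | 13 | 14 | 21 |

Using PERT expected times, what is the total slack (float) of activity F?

3 hours

te_A = (4 + 4·6 + 8)/6 = 36/6 = 6
te_B = (10 + 4·11 + 12)/6 = 66/6 = 11
te_C = (1 + 4·5 + 21)/6 = 42/6 = 7
te_D = (3 + 4·8 + 13)/6 = 48/6 = 8
te_E = (5 + 4·9 + 13)/6 = 54/6 = 9
te_F = (7 + 4·10 + 13)/6 = 60/6 = 10
te_G = (13 + 4·14 + 21)/6 = 90/6 = 15

Forward pass:
ES_A = 0; EF_A = 6
ES_B = 0; EF_B = 11
ES_C = max(EF_A=6, EF_B=11) = 11; EF_C = 11+7 = 18
ES_D = max(EF_A=6, EF_B=11) = 11; EF_D = 11+8 = 19
ES_E = 6; EF_E = 6+9 = 15
ES_F = 6; EF_F = 6+10 = 16
ES_G = max(EF_C=18, EF_D=19, EF_E=15, EF_F=16) = 19; EF_G = 19+15 = 34
Expected project duration μ = 34 hours. Critical path: B → D → G.

Backward pass:
LF_G = 34; LS_G = 34−15 = 19
LF_F = LS_G = 19; LS_F = 19−10 = 9
LF_E = LS_G = 19; LS_E = 19−9 = 10
LF_D = LS_G = 19; LS_D = 19−8 = 11
LF_C = LS_G = 19; LS_C = 19−7 = 12
LF_B = min(LS_C=12, LS_D=11) = 11; LS_B = 11−11 = 0
LF_A = min(LS_C=12, LS_D=11, LS_E=10, LS_F=9) = 9; LS_A = 9−6 = 3
Slack_F = LS_F − ES_F = 9 − 6 = 3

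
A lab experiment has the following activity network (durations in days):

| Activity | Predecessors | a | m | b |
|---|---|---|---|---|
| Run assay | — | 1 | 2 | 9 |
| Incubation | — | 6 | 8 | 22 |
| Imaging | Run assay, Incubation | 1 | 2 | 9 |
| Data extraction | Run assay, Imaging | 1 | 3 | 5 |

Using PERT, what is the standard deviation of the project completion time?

te_Run assay = (1 + 4·2 + 9)/6 = 18/6 = 3; σ²_Run assay = ((9−1)/6)² = 1.778
te_Incubation = (6 + 4·8 + 22)/6 = 60/6 = 10; σ²_Incubation = ((22−6)/6)² = 7.111
te_Imaging = (1 + 4·2 + 9)/6 = 18/6 = 3; σ²_Imaging = ((9−1)/6)² = 1.778
te_Data extraction = (1 + 4·3 + 5)/6 = 18/6 = 3; σ²_Data extraction = ((5−1)/6)² = 0.444

Forward pass:
ES_Run assay = 0; EF_Run assay = 3
ES_Incubation = 0; EF_Incubation = 10
ES_Imaging = max(EF_Run assay=3, EF_Incubation=10) = 10; EF_Imaging = 10+3 = 13
ES_Data extraction = max(EF_Run assay=3, EF_Imaging=13) = 13; EF_Data extraction = 13+3 = 16
Expected project duration μ = 16 days. Critical path: Incubation → Imaging → Data extraction.

Variance along critical path = 7.111 + 1.778 + 0.444 = 9.333
σ = √9.333 = 3.055 days

3.06 days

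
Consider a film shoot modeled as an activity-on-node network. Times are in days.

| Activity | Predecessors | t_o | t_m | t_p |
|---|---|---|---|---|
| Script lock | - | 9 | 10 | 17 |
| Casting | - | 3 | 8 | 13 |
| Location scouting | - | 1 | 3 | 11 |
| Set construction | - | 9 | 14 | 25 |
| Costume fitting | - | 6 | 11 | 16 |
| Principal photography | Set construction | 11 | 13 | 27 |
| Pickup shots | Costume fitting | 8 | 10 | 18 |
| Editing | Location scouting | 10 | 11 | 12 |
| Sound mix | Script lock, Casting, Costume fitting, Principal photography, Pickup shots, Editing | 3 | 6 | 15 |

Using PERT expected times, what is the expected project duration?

37 days

te_Script lock = (9 + 4·10 + 17)/6 = 66/6 = 11
te_Casting = (3 + 4·8 + 13)/6 = 48/6 = 8
te_Location scouting = (1 + 4·3 + 11)/6 = 24/6 = 4
te_Set construction = (9 + 4·14 + 25)/6 = 90/6 = 15
te_Costume fitting = (6 + 4·11 + 16)/6 = 66/6 = 11
te_Principal photography = (11 + 4·13 + 27)/6 = 90/6 = 15
te_Pickup shots = (8 + 4·10 + 18)/6 = 66/6 = 11
te_Editing = (10 + 4·11 + 12)/6 = 66/6 = 11
te_Sound mix = (3 + 4·6 + 15)/6 = 42/6 = 7

Forward pass:
ES_Script lock = 0; EF_Script lock = 11
ES_Casting = 0; EF_Casting = 8
ES_Location scouting = 0; EF_Location scouting = 4
ES_Set construction = 0; EF_Set construction = 15
ES_Costume fitting = 0; EF_Costume fitting = 11
ES_Principal photography = 15; EF_Principal photography = 15+15 = 30
ES_Pickup shots = 11; EF_Pickup shots = 11+11 = 22
ES_Editing = 4; EF_Editing = 4+11 = 15
ES_Sound mix = max(EF_Script lock=11, EF_Casting=8, EF_Costume fitting=11, EF_Principal photography=30, EF_Pickup shots=22, EF_Editing=15) = 30; EF_Sound mix = 30+7 = 37
Expected project duration μ = 37 days. Critical path: Set construction → Principal photography → Sound mix.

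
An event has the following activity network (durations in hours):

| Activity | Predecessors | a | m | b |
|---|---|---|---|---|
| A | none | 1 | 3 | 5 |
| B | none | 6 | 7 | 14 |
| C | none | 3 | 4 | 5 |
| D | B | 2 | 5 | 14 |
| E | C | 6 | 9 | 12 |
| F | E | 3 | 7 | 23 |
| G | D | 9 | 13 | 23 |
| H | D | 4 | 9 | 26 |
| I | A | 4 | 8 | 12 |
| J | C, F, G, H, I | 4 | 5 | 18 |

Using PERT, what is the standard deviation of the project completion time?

4.08 hours

te_A = (1 + 4·3 + 5)/6 = 18/6 = 3; σ²_A = ((5−1)/6)² = 0.444
te_B = (6 + 4·7 + 14)/6 = 48/6 = 8; σ²_B = ((14−6)/6)² = 1.778
te_C = (3 + 4·4 + 5)/6 = 24/6 = 4; σ²_C = ((5−3)/6)² = 0.111
te_D = (2 + 4·5 + 14)/6 = 36/6 = 6; σ²_D = ((14−2)/6)² = 4.000
te_E = (6 + 4·9 + 12)/6 = 54/6 = 9; σ²_E = ((12−6)/6)² = 1.000
te_F = (3 + 4·7 + 23)/6 = 54/6 = 9; σ²_F = ((23−3)/6)² = 11.111
te_G = (9 + 4·13 + 23)/6 = 84/6 = 14; σ²_G = ((23−9)/6)² = 5.444
te_H = (4 + 4·9 + 26)/6 = 66/6 = 11; σ²_H = ((26−4)/6)² = 13.444
te_I = (4 + 4·8 + 12)/6 = 48/6 = 8; σ²_I = ((12−4)/6)² = 1.778
te_J = (4 + 4·5 + 18)/6 = 42/6 = 7; σ²_J = ((18−4)/6)² = 5.444

Forward pass:
ES_A = 0; EF_A = 3
ES_B = 0; EF_B = 8
ES_C = 0; EF_C = 4
ES_D = 8; EF_D = 8+6 = 14
ES_E = 4; EF_E = 4+9 = 13
ES_F = 13; EF_F = 13+9 = 22
ES_G = 14; EF_G = 14+14 = 28
ES_H = 14; EF_H = 14+11 = 25
ES_I = 3; EF_I = 3+8 = 11
ES_J = max(EF_C=4, EF_F=22, EF_G=28, EF_H=25, EF_I=11) = 28; EF_J = 28+7 = 35
Expected project duration μ = 35 hours. Critical path: B → D → G → J.

Variance along critical path = 1.778 + 4.000 + 5.444 + 5.444 = 16.667
σ = √16.667 = 4.082 hours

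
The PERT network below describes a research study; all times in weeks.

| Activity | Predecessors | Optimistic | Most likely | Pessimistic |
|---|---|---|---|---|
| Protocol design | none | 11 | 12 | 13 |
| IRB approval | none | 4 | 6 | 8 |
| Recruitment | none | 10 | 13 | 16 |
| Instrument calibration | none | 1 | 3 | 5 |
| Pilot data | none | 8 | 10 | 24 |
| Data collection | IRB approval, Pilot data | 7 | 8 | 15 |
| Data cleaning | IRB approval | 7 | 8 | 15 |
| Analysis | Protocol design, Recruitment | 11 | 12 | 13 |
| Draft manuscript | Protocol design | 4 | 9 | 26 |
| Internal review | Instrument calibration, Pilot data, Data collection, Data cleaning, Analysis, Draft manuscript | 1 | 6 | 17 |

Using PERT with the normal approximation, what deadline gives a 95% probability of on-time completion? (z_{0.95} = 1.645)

te_Protocol design = (11 + 4·12 + 13)/6 = 72/6 = 12; σ²_Protocol design = ((13−11)/6)² = 0.111
te_IRB approval = (4 + 4·6 + 8)/6 = 36/6 = 6; σ²_IRB approval = ((8−4)/6)² = 0.444
te_Recruitment = (10 + 4·13 + 16)/6 = 78/6 = 13; σ²_Recruitment = ((16−10)/6)² = 1.000
te_Instrument calibration = (1 + 4·3 + 5)/6 = 18/6 = 3; σ²_Instrument calibration = ((5−1)/6)² = 0.444
te_Pilot data = (8 + 4·10 + 24)/6 = 72/6 = 12; σ²_Pilot data = ((24−8)/6)² = 7.111
te_Data collection = (7 + 4·8 + 15)/6 = 54/6 = 9; σ²_Data collection = ((15−7)/6)² = 1.778
te_Data cleaning = (7 + 4·8 + 15)/6 = 54/6 = 9; σ²_Data cleaning = ((15−7)/6)² = 1.778
te_Analysis = (11 + 4·12 + 13)/6 = 72/6 = 12; σ²_Analysis = ((13−11)/6)² = 0.111
te_Draft manuscript = (4 + 4·9 + 26)/6 = 66/6 = 11; σ²_Draft manuscript = ((26−4)/6)² = 13.444
te_Internal review = (1 + 4·6 + 17)/6 = 42/6 = 7; σ²_Internal review = ((17−1)/6)² = 7.111

Forward pass:
ES_Protocol design = 0; EF_Protocol design = 12
ES_IRB approval = 0; EF_IRB approval = 6
ES_Recruitment = 0; EF_Recruitment = 13
ES_Instrument calibration = 0; EF_Instrument calibration = 3
ES_Pilot data = 0; EF_Pilot data = 12
ES_Data collection = max(EF_IRB approval=6, EF_Pilot data=12) = 12; EF_Data collection = 12+9 = 21
ES_Data cleaning = 6; EF_Data cleaning = 6+9 = 15
ES_Analysis = max(EF_Protocol design=12, EF_Recruitment=13) = 13; EF_Analysis = 13+12 = 25
ES_Draft manuscript = 12; EF_Draft manuscript = 12+11 = 23
ES_Internal review = max(EF_Instrument calibration=3, EF_Pilot data=12, EF_Data collection=21, EF_Data cleaning=15, EF_Analysis=25, EF_Draft manuscript=23) = 25; EF_Internal review = 25+7 = 32
Expected project duration μ = 32 weeks. Critical path: Recruitment → Analysis → Internal review.

Variance along critical path = 1.000 + 0.111 + 7.111 = 8.222; σ = 2.867 weeks.
D = μ + z·σ = 32 + 1.645·2.867 = 36.7 weeks

36.7 weeks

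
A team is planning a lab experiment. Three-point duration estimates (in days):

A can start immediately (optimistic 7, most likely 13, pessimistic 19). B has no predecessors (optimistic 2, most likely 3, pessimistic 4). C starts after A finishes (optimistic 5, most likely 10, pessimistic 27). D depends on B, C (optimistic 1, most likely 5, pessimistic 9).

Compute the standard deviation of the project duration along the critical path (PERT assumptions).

4.38 days

te_A = (7 + 4·13 + 19)/6 = 78/6 = 13; σ²_A = ((19−7)/6)² = 4.000
te_B = (2 + 4·3 + 4)/6 = 18/6 = 3; σ²_B = ((4−2)/6)² = 0.111
te_C = (5 + 4·10 + 27)/6 = 72/6 = 12; σ²_C = ((27−5)/6)² = 13.444
te_D = (1 + 4·5 + 9)/6 = 30/6 = 5; σ²_D = ((9−1)/6)² = 1.778

Forward pass:
ES_A = 0; EF_A = 13
ES_B = 0; EF_B = 3
ES_C = 13; EF_C = 13+12 = 25
ES_D = max(EF_B=3, EF_C=25) = 25; EF_D = 25+5 = 30
Expected project duration μ = 30 days. Critical path: A → C → D.

Variance along critical path = 4.000 + 13.444 + 1.778 = 19.222
σ = √19.222 = 4.384 days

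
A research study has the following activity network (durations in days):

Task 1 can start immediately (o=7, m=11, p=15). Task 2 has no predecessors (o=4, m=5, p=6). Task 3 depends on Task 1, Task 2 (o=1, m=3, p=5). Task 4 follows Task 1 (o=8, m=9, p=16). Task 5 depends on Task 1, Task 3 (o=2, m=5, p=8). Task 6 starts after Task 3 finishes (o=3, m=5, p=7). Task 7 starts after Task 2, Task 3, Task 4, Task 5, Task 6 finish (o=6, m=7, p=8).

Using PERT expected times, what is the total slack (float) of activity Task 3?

2 days

te_Task 1 = (7 + 4·11 + 15)/6 = 66/6 = 11
te_Task 2 = (4 + 4·5 + 6)/6 = 30/6 = 5
te_Task 3 = (1 + 4·3 + 5)/6 = 18/6 = 3
te_Task 4 = (8 + 4·9 + 16)/6 = 60/6 = 10
te_Task 5 = (2 + 4·5 + 8)/6 = 30/6 = 5
te_Task 6 = (3 + 4·5 + 7)/6 = 30/6 = 5
te_Task 7 = (6 + 4·7 + 8)/6 = 42/6 = 7

Forward pass:
ES_Task 1 = 0; EF_Task 1 = 11
ES_Task 2 = 0; EF_Task 2 = 5
ES_Task 3 = max(EF_Task 1=11, EF_Task 2=5) = 11; EF_Task 3 = 11+3 = 14
ES_Task 4 = 11; EF_Task 4 = 11+10 = 21
ES_Task 5 = max(EF_Task 1=11, EF_Task 3=14) = 14; EF_Task 5 = 14+5 = 19
ES_Task 6 = 14; EF_Task 6 = 14+5 = 19
ES_Task 7 = max(EF_Task 2=5, EF_Task 3=14, EF_Task 4=21, EF_Task 5=19, EF_Task 6=19) = 21; EF_Task 7 = 21+7 = 28
Expected project duration μ = 28 days. Critical path: Task 1 → Task 4 → Task 7.

Backward pass:
LF_Task 7 = 28; LS_Task 7 = 28−7 = 21
LF_Task 6 = LS_Task 7 = 21; LS_Task 6 = 21−5 = 16
LF_Task 5 = LS_Task 7 = 21; LS_Task 5 = 21−5 = 16
LF_Task 4 = LS_Task 7 = 21; LS_Task 4 = 21−10 = 11
LF_Task 3 = min(LS_Task 5=16, LS_Task 6=16, LS_Task 7=21) = 16; LS_Task 3 = 16−3 = 13
LF_Task 2 = min(LS_Task 3=13, LS_Task 7=21) = 13; LS_Task 2 = 13−5 = 8
LF_Task 1 = min(LS_Task 3=13, LS_Task 4=11, LS_Task 5=16) = 11; LS_Task 1 = 11−11 = 0
Slack_Task 3 = LS_Task 3 − ES_Task 3 = 13 − 11 = 2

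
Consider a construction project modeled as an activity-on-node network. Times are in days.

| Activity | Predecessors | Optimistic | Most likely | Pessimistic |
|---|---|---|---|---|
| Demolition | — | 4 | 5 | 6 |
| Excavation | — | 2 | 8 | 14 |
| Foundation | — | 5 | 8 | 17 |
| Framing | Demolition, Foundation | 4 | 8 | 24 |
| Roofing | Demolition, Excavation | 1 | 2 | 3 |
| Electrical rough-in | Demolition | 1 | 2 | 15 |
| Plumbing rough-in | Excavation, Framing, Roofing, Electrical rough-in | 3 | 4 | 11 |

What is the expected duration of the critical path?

te_Demolition = (4 + 4·5 + 6)/6 = 30/6 = 5
te_Excavation = (2 + 4·8 + 14)/6 = 48/6 = 8
te_Foundation = (5 + 4·8 + 17)/6 = 54/6 = 9
te_Framing = (4 + 4·8 + 24)/6 = 60/6 = 10
te_Roofing = (1 + 4·2 + 3)/6 = 12/6 = 2
te_Electrical rough-in = (1 + 4·2 + 15)/6 = 24/6 = 4
te_Plumbing rough-in = (3 + 4·4 + 11)/6 = 30/6 = 5

Forward pass:
ES_Demolition = 0; EF_Demolition = 5
ES_Excavation = 0; EF_Excavation = 8
ES_Foundation = 0; EF_Foundation = 9
ES_Framing = max(EF_Demolition=5, EF_Foundation=9) = 9; EF_Framing = 9+10 = 19
ES_Roofing = max(EF_Demolition=5, EF_Excavation=8) = 8; EF_Roofing = 8+2 = 10
ES_Electrical rough-in = 5; EF_Electrical rough-in = 5+4 = 9
ES_Plumbing rough-in = max(EF_Excavation=8, EF_Framing=19, EF_Roofing=10, EF_Electrical rough-in=9) = 19; EF_Plumbing rough-in = 19+5 = 24
Expected project duration μ = 24 days. Critical path: Foundation → Framing → Plumbing rough-in.

24 days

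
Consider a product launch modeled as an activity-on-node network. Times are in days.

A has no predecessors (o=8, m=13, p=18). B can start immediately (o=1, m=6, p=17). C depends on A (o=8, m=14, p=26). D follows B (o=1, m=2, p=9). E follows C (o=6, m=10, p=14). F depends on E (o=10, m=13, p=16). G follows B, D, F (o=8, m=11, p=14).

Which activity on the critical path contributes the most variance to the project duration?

te_A = (8 + 4·13 + 18)/6 = 78/6 = 13; σ²_A = ((18−8)/6)² = 2.778
te_B = (1 + 4·6 + 17)/6 = 42/6 = 7; σ²_B = ((17−1)/6)² = 7.111
te_C = (8 + 4·14 + 26)/6 = 90/6 = 15; σ²_C = ((26−8)/6)² = 9.000
te_D = (1 + 4·2 + 9)/6 = 18/6 = 3; σ²_D = ((9−1)/6)² = 1.778
te_E = (6 + 4·10 + 14)/6 = 60/6 = 10; σ²_E = ((14−6)/6)² = 1.778
te_F = (10 + 4·13 + 16)/6 = 78/6 = 13; σ²_F = ((16−10)/6)² = 1.000
te_G = (8 + 4·11 + 14)/6 = 66/6 = 11; σ²_G = ((14−8)/6)² = 1.000

Forward pass:
ES_A = 0; EF_A = 13
ES_B = 0; EF_B = 7
ES_C = 13; EF_C = 13+15 = 28
ES_D = 7; EF_D = 7+3 = 10
ES_E = 28; EF_E = 28+10 = 38
ES_F = 38; EF_F = 38+13 = 51
ES_G = max(EF_B=7, EF_D=10, EF_F=51) = 51; EF_G = 51+11 = 62
Expected project duration μ = 62 days. Critical path: A → C → E → F → G.

Variances on critical path: σ²_A=2.778, σ²_C=9.000, σ²_E=1.778, σ²_F=1.000, σ²_G=1.000.
Largest is σ²_C = 9.000.

C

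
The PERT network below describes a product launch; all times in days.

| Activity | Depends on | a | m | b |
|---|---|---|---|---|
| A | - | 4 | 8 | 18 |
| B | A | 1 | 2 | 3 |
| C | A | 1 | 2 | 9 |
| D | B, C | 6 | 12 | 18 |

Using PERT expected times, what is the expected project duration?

24 days

te_A = (4 + 4·8 + 18)/6 = 54/6 = 9
te_B = (1 + 4·2 + 3)/6 = 12/6 = 2
te_C = (1 + 4·2 + 9)/6 = 18/6 = 3
te_D = (6 + 4·12 + 18)/6 = 72/6 = 12

Forward pass:
ES_A = 0; EF_A = 9
ES_B = 9; EF_B = 9+2 = 11
ES_C = 9; EF_C = 9+3 = 12
ES_D = max(EF_B=11, EF_C=12) = 12; EF_D = 12+12 = 24
Expected project duration μ = 24 days. Critical path: A → C → D.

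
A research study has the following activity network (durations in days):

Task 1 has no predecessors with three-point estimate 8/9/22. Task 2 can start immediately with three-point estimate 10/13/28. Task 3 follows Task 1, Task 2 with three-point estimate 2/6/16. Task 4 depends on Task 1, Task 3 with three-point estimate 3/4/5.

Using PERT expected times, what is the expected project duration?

26 days

te_Task 1 = (8 + 4·9 + 22)/6 = 66/6 = 11
te_Task 2 = (10 + 4·13 + 28)/6 = 90/6 = 15
te_Task 3 = (2 + 4·6 + 16)/6 = 42/6 = 7
te_Task 4 = (3 + 4·4 + 5)/6 = 24/6 = 4

Forward pass:
ES_Task 1 = 0; EF_Task 1 = 11
ES_Task 2 = 0; EF_Task 2 = 15
ES_Task 3 = max(EF_Task 1=11, EF_Task 2=15) = 15; EF_Task 3 = 15+7 = 22
ES_Task 4 = max(EF_Task 1=11, EF_Task 3=22) = 22; EF_Task 4 = 22+4 = 26
Expected project duration μ = 26 days. Critical path: Task 2 → Task 3 → Task 4.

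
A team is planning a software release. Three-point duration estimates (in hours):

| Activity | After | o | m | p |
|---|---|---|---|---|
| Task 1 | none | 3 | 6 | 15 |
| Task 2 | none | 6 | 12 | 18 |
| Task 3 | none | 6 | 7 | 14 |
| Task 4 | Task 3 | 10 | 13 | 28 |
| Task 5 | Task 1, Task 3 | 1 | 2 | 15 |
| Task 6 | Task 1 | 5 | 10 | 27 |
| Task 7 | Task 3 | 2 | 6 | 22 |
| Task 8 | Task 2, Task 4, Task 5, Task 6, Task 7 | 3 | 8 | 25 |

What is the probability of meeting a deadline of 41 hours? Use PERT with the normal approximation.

te_Task 1 = (3 + 4·6 + 15)/6 = 42/6 = 7; σ²_Task 1 = ((15−3)/6)² = 4.000
te_Task 2 = (6 + 4·12 + 18)/6 = 72/6 = 12; σ²_Task 2 = ((18−6)/6)² = 4.000
te_Task 3 = (6 + 4·7 + 14)/6 = 48/6 = 8; σ²_Task 3 = ((14−6)/6)² = 1.778
te_Task 4 = (10 + 4·13 + 28)/6 = 90/6 = 15; σ²_Task 4 = ((28−10)/6)² = 9.000
te_Task 5 = (1 + 4·2 + 15)/6 = 24/6 = 4; σ²_Task 5 = ((15−1)/6)² = 5.444
te_Task 6 = (5 + 4·10 + 27)/6 = 72/6 = 12; σ²_Task 6 = ((27−5)/6)² = 13.444
te_Task 7 = (2 + 4·6 + 22)/6 = 48/6 = 8; σ²_Task 7 = ((22−2)/6)² = 11.111
te_Task 8 = (3 + 4·8 + 25)/6 = 60/6 = 10; σ²_Task 8 = ((25−3)/6)² = 13.444

Forward pass:
ES_Task 1 = 0; EF_Task 1 = 7
ES_Task 2 = 0; EF_Task 2 = 12
ES_Task 3 = 0; EF_Task 3 = 8
ES_Task 4 = 8; EF_Task 4 = 8+15 = 23
ES_Task 5 = max(EF_Task 1=7, EF_Task 3=8) = 8; EF_Task 5 = 8+4 = 12
ES_Task 6 = 7; EF_Task 6 = 7+12 = 19
ES_Task 7 = 8; EF_Task 7 = 8+8 = 16
ES_Task 8 = max(EF_Task 2=12, EF_Task 4=23, EF_Task 5=12, EF_Task 6=19, EF_Task 7=16) = 23; EF_Task 8 = 23+10 = 33
Expected project duration μ = 33 hours. Critical path: Task 3 → Task 4 → Task 8.

Variance along critical path = 1.778 + 9.000 + 13.444 = 24.222; σ = √24.222 = 4.922 hours.
Z = (41 − 33) / 4.922 = 1.625
P(T ≤ 41) = Φ(1.625) ≈ 0.948

0.948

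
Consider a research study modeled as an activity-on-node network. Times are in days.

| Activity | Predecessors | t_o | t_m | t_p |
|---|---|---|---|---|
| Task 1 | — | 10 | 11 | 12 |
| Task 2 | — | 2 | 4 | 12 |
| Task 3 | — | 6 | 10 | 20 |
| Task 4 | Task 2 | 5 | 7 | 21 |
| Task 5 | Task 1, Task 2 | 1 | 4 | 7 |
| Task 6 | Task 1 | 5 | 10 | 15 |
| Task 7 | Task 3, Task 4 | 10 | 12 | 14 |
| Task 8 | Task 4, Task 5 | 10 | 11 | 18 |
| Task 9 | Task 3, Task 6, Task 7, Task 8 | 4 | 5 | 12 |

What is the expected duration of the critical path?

33 days

te_Task 1 = (10 + 4·11 + 12)/6 = 66/6 = 11
te_Task 2 = (2 + 4·4 + 12)/6 = 30/6 = 5
te_Task 3 = (6 + 4·10 + 20)/6 = 66/6 = 11
te_Task 4 = (5 + 4·7 + 21)/6 = 54/6 = 9
te_Task 5 = (1 + 4·4 + 7)/6 = 24/6 = 4
te_Task 6 = (5 + 4·10 + 15)/6 = 60/6 = 10
te_Task 7 = (10 + 4·12 + 14)/6 = 72/6 = 12
te_Task 8 = (10 + 4·11 + 18)/6 = 72/6 = 12
te_Task 9 = (4 + 4·5 + 12)/6 = 36/6 = 6

Forward pass:
ES_Task 1 = 0; EF_Task 1 = 11
ES_Task 2 = 0; EF_Task 2 = 5
ES_Task 3 = 0; EF_Task 3 = 11
ES_Task 4 = 5; EF_Task 4 = 5+9 = 14
ES_Task 5 = max(EF_Task 1=11, EF_Task 2=5) = 11; EF_Task 5 = 11+4 = 15
ES_Task 6 = 11; EF_Task 6 = 11+10 = 21
ES_Task 7 = max(EF_Task 3=11, EF_Task 4=14) = 14; EF_Task 7 = 14+12 = 26
ES_Task 8 = max(EF_Task 4=14, EF_Task 5=15) = 15; EF_Task 8 = 15+12 = 27
ES_Task 9 = max(EF_Task 3=11, EF_Task 6=21, EF_Task 7=26, EF_Task 8=27) = 27; EF_Task 9 = 27+6 = 33
Expected project duration μ = 33 days. Critical path: Task 1 → Task 5 → Task 8 → Task 9.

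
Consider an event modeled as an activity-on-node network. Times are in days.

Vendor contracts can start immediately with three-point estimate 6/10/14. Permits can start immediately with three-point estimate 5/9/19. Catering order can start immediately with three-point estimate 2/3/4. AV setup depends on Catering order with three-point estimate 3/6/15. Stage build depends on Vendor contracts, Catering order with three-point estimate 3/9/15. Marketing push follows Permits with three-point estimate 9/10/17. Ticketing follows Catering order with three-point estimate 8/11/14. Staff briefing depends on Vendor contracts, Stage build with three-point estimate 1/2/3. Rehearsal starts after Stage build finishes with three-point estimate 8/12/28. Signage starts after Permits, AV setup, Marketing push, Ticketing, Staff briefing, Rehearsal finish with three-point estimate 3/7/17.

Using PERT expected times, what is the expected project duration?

te_Vendor contracts = (6 + 4·10 + 14)/6 = 60/6 = 10
te_Permits = (5 + 4·9 + 19)/6 = 60/6 = 10
te_Catering order = (2 + 4·3 + 4)/6 = 18/6 = 3
te_AV setup = (3 + 4·6 + 15)/6 = 42/6 = 7
te_Stage build = (3 + 4·9 + 15)/6 = 54/6 = 9
te_Marketing push = (9 + 4·10 + 17)/6 = 66/6 = 11
te_Ticketing = (8 + 4·11 + 14)/6 = 66/6 = 11
te_Staff briefing = (1 + 4·2 + 3)/6 = 12/6 = 2
te_Rehearsal = (8 + 4·12 + 28)/6 = 84/6 = 14
te_Signage = (3 + 4·7 + 17)/6 = 48/6 = 8

Forward pass:
ES_Vendor contracts = 0; EF_Vendor contracts = 10
ES_Permits = 0; EF_Permits = 10
ES_Catering order = 0; EF_Catering order = 3
ES_AV setup = 3; EF_AV setup = 3+7 = 10
ES_Stage build = max(EF_Vendor contracts=10, EF_Catering order=3) = 10; EF_Stage build = 10+9 = 19
ES_Marketing push = 10; EF_Marketing push = 10+11 = 21
ES_Ticketing = 3; EF_Ticketing = 3+11 = 14
ES_Staff briefing = max(EF_Vendor contracts=10, EF_Stage build=19) = 19; EF_Staff briefing = 19+2 = 21
ES_Rehearsal = 19; EF_Rehearsal = 19+14 = 33
ES_Signage = max(EF_Permits=10, EF_AV setup=10, EF_Marketing push=21, EF_Ticketing=14, EF_Staff briefing=21, EF_Rehearsal=33) = 33; EF_Signage = 33+8 = 41
Expected project duration μ = 41 days. Critical path: Vendor contracts → Stage build → Rehearsal → Signage.

41 days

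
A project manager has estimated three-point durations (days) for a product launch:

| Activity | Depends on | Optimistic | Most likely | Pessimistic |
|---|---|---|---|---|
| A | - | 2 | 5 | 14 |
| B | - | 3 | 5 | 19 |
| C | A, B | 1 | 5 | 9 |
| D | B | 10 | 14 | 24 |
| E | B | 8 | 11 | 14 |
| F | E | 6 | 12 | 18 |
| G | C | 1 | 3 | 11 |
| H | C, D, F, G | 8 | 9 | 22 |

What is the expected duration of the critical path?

te_A = (2 + 4·5 + 14)/6 = 36/6 = 6
te_B = (3 + 4·5 + 19)/6 = 42/6 = 7
te_C = (1 + 4·5 + 9)/6 = 30/6 = 5
te_D = (10 + 4·14 + 24)/6 = 90/6 = 15
te_E = (8 + 4·11 + 14)/6 = 66/6 = 11
te_F = (6 + 4·12 + 18)/6 = 72/6 = 12
te_G = (1 + 4·3 + 11)/6 = 24/6 = 4
te_H = (8 + 4·9 + 22)/6 = 66/6 = 11

Forward pass:
ES_A = 0; EF_A = 6
ES_B = 0; EF_B = 7
ES_C = max(EF_A=6, EF_B=7) = 7; EF_C = 7+5 = 12
ES_D = 7; EF_D = 7+15 = 22
ES_E = 7; EF_E = 7+11 = 18
ES_F = 18; EF_F = 18+12 = 30
ES_G = 12; EF_G = 12+4 = 16
ES_H = max(EF_C=12, EF_D=22, EF_F=30, EF_G=16) = 30; EF_H = 30+11 = 41
Expected project duration μ = 41 days. Critical path: B → E → F → H.

41 days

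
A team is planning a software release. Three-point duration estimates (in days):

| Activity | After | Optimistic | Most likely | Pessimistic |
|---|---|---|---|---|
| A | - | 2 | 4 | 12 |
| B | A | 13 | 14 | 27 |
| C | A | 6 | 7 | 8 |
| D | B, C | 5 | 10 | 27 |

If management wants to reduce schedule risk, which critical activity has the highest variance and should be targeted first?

D

te_A = (2 + 4·4 + 12)/6 = 30/6 = 5; σ²_A = ((12−2)/6)² = 2.778
te_B = (13 + 4·14 + 27)/6 = 96/6 = 16; σ²_B = ((27−13)/6)² = 5.444
te_C = (6 + 4·7 + 8)/6 = 42/6 = 7; σ²_C = ((8−6)/6)² = 0.111
te_D = (5 + 4·10 + 27)/6 = 72/6 = 12; σ²_D = ((27−5)/6)² = 13.444

Forward pass:
ES_A = 0; EF_A = 5
ES_B = 5; EF_B = 5+16 = 21
ES_C = 5; EF_C = 5+7 = 12
ES_D = max(EF_B=21, EF_C=12) = 21; EF_D = 21+12 = 33
Expected project duration μ = 33 days. Critical path: A → B → D.

Variances on critical path: σ²_A=2.778, σ²_B=5.444, σ²_D=13.444.
Largest is σ²_D = 13.444.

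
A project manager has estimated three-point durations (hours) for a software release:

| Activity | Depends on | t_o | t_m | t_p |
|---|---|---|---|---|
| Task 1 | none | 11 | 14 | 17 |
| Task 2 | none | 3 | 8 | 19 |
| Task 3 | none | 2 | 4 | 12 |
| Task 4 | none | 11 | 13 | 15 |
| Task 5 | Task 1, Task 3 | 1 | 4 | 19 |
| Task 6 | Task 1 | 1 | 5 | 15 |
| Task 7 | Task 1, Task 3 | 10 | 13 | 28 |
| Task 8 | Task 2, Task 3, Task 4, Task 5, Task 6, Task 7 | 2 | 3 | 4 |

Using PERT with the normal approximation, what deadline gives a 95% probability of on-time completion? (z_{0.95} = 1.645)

te_Task 1 = (11 + 4·14 + 17)/6 = 84/6 = 14; σ²_Task 1 = ((17−11)/6)² = 1.000
te_Task 2 = (3 + 4·8 + 19)/6 = 54/6 = 9; σ²_Task 2 = ((19−3)/6)² = 7.111
te_Task 3 = (2 + 4·4 + 12)/6 = 30/6 = 5; σ²_Task 3 = ((12−2)/6)² = 2.778
te_Task 4 = (11 + 4·13 + 15)/6 = 78/6 = 13; σ²_Task 4 = ((15−11)/6)² = 0.444
te_Task 5 = (1 + 4·4 + 19)/6 = 36/6 = 6; σ²_Task 5 = ((19−1)/6)² = 9.000
te_Task 6 = (1 + 4·5 + 15)/6 = 36/6 = 6; σ²_Task 6 = ((15−1)/6)² = 5.444
te_Task 7 = (10 + 4·13 + 28)/6 = 90/6 = 15; σ²_Task 7 = ((28−10)/6)² = 9.000
te_Task 8 = (2 + 4·3 + 4)/6 = 18/6 = 3; σ²_Task 8 = ((4−2)/6)² = 0.111

Forward pass:
ES_Task 1 = 0; EF_Task 1 = 14
ES_Task 2 = 0; EF_Task 2 = 9
ES_Task 3 = 0; EF_Task 3 = 5
ES_Task 4 = 0; EF_Task 4 = 13
ES_Task 5 = max(EF_Task 1=14, EF_Task 3=5) = 14; EF_Task 5 = 14+6 = 20
ES_Task 6 = 14; EF_Task 6 = 14+6 = 20
ES_Task 7 = max(EF_Task 1=14, EF_Task 3=5) = 14; EF_Task 7 = 14+15 = 29
ES_Task 8 = max(EF_Task 2=9, EF_Task 3=5, EF_Task 4=13, EF_Task 5=20, EF_Task 6=20, EF_Task 7=29) = 29; EF_Task 8 = 29+3 = 32
Expected project duration μ = 32 hours. Critical path: Task 1 → Task 7 → Task 8.

Variance along critical path = 1.000 + 9.000 + 0.111 = 10.111; σ = 3.180 hours.
D = μ + z·σ = 32 + 1.645·3.180 = 37.2 hours

37.2 hours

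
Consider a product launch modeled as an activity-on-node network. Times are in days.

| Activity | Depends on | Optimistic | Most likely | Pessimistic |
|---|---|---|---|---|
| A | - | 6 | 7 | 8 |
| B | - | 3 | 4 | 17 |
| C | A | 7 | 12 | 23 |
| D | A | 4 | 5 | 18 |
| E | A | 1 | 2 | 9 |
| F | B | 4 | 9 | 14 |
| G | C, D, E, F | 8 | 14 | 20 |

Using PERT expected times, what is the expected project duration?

te_A = (6 + 4·7 + 8)/6 = 42/6 = 7
te_B = (3 + 4·4 + 17)/6 = 36/6 = 6
te_C = (7 + 4·12 + 23)/6 = 78/6 = 13
te_D = (4 + 4·5 + 18)/6 = 42/6 = 7
te_E = (1 + 4·2 + 9)/6 = 18/6 = 3
te_F = (4 + 4·9 + 14)/6 = 54/6 = 9
te_G = (8 + 4·14 + 20)/6 = 84/6 = 14

Forward pass:
ES_A = 0; EF_A = 7
ES_B = 0; EF_B = 6
ES_C = 7; EF_C = 7+13 = 20
ES_D = 7; EF_D = 7+7 = 14
ES_E = 7; EF_E = 7+3 = 10
ES_F = 6; EF_F = 6+9 = 15
ES_G = max(EF_C=20, EF_D=14, EF_E=10, EF_F=15) = 20; EF_G = 20+14 = 34
Expected project duration μ = 34 days. Critical path: A → C → G.

34 days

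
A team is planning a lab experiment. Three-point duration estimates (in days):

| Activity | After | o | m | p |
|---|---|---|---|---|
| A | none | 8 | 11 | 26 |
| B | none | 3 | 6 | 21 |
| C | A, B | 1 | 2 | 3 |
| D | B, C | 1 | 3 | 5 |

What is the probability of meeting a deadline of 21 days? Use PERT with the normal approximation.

0.834

te_A = (8 + 4·11 + 26)/6 = 78/6 = 13; σ²_A = ((26−8)/6)² = 9.000
te_B = (3 + 4·6 + 21)/6 = 48/6 = 8; σ²_B = ((21−3)/6)² = 9.000
te_C = (1 + 4·2 + 3)/6 = 12/6 = 2; σ²_C = ((3−1)/6)² = 0.111
te_D = (1 + 4·3 + 5)/6 = 18/6 = 3; σ²_D = ((5−1)/6)² = 0.444

Forward pass:
ES_A = 0; EF_A = 13
ES_B = 0; EF_B = 8
ES_C = max(EF_A=13, EF_B=8) = 13; EF_C = 13+2 = 15
ES_D = max(EF_B=8, EF_C=15) = 15; EF_D = 15+3 = 18
Expected project duration μ = 18 days. Critical path: A → C → D.

Variance along critical path = 9.000 + 0.111 + 0.444 = 9.556; σ = √9.556 = 3.091 days.
Z = (21 − 18) / 3.091 = 0.970
P(T ≤ 21) = Φ(0.970) ≈ 0.834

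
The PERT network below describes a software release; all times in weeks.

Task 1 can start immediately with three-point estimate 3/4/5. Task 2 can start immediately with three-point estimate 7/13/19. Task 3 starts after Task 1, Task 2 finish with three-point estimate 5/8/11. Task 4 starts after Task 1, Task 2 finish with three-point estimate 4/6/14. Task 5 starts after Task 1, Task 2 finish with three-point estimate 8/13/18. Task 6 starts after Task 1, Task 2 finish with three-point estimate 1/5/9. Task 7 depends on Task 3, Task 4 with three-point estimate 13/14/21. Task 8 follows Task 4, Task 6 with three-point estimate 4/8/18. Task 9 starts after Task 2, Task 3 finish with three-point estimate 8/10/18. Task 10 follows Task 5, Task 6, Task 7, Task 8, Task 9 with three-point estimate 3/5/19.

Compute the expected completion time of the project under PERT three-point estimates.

te_Task 1 = (3 + 4·4 + 5)/6 = 24/6 = 4
te_Task 2 = (7 + 4·13 + 19)/6 = 78/6 = 13
te_Task 3 = (5 + 4·8 + 11)/6 = 48/6 = 8
te_Task 4 = (4 + 4·6 + 14)/6 = 42/6 = 7
te_Task 5 = (8 + 4·13 + 18)/6 = 78/6 = 13
te_Task 6 = (1 + 4·5 + 9)/6 = 30/6 = 5
te_Task 7 = (13 + 4·14 + 21)/6 = 90/6 = 15
te_Task 8 = (4 + 4·8 + 18)/6 = 54/6 = 9
te_Task 9 = (8 + 4·10 + 18)/6 = 66/6 = 11
te_Task 10 = (3 + 4·5 + 19)/6 = 42/6 = 7

Forward pass:
ES_Task 1 = 0; EF_Task 1 = 4
ES_Task 2 = 0; EF_Task 2 = 13
ES_Task 3 = max(EF_Task 1=4, EF_Task 2=13) = 13; EF_Task 3 = 13+8 = 21
ES_Task 4 = max(EF_Task 1=4, EF_Task 2=13) = 13; EF_Task 4 = 13+7 = 20
ES_Task 5 = max(EF_Task 1=4, EF_Task 2=13) = 13; EF_Task 5 = 13+13 = 26
ES_Task 6 = max(EF_Task 1=4, EF_Task 2=13) = 13; EF_Task 6 = 13+5 = 18
ES_Task 7 = max(EF_Task 3=21, EF_Task 4=20) = 21; EF_Task 7 = 21+15 = 36
ES_Task 8 = max(EF_Task 4=20, EF_Task 6=18) = 20; EF_Task 8 = 20+9 = 29
ES_Task 9 = max(EF_Task 2=13, EF_Task 3=21) = 21; EF_Task 9 = 21+11 = 32
ES_Task 10 = max(EF_Task 5=26, EF_Task 6=18, EF_Task 7=36, EF_Task 8=29, EF_Task 9=32) = 36; EF_Task 10 = 36+7 = 43
Expected project duration μ = 43 weeks. Critical path: Task 2 → Task 3 → Task 7 → Task 10.

43 weeks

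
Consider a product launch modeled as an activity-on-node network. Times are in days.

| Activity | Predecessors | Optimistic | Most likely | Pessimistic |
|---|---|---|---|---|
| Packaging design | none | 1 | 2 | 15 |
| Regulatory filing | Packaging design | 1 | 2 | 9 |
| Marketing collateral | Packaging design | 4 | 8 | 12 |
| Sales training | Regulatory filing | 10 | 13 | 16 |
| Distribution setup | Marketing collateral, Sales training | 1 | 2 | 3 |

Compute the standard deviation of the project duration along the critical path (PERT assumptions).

2.89 days

te_Packaging design = (1 + 4·2 + 15)/6 = 24/6 = 4; σ²_Packaging design = ((15−1)/6)² = 5.444
te_Regulatory filing = (1 + 4·2 + 9)/6 = 18/6 = 3; σ²_Regulatory filing = ((9−1)/6)² = 1.778
te_Marketing collateral = (4 + 4·8 + 12)/6 = 48/6 = 8; σ²_Marketing collateral = ((12−4)/6)² = 1.778
te_Sales training = (10 + 4·13 + 16)/6 = 78/6 = 13; σ²_Sales training = ((16−10)/6)² = 1.000
te_Distribution setup = (1 + 4·2 + 3)/6 = 12/6 = 2; σ²_Distribution setup = ((3−1)/6)² = 0.111

Forward pass:
ES_Packaging design = 0; EF_Packaging design = 4
ES_Regulatory filing = 4; EF_Regulatory filing = 4+3 = 7
ES_Marketing collateral = 4; EF_Marketing collateral = 4+8 = 12
ES_Sales training = 7; EF_Sales training = 7+13 = 20
ES_Distribution setup = max(EF_Marketing collateral=12, EF_Sales training=20) = 20; EF_Distribution setup = 20+2 = 22
Expected project duration μ = 22 days. Critical path: Packaging design → Regulatory filing → Sales training → Distribution setup.

Variance along critical path = 5.444 + 1.778 + 1.000 + 0.111 = 8.333
σ = √8.333 = 2.887 days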